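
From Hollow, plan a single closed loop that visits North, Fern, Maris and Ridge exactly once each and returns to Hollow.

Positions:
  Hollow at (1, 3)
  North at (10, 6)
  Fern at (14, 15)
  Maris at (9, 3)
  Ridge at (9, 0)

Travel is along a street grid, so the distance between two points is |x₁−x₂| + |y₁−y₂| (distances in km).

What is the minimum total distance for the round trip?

56 km — the shortest possible round trip.

With 4 stops there are 4!/2 = 12 distinct round trips (a route and its reverse cost the same).
Hollow→North→Fern→Maris→Ridge→Hollow: 12+13+17+3+11 = 56
Hollow→North→Fern→Ridge→Maris→Hollow: 12+13+20+3+8 = 56
Hollow→North→Maris→Fern→Ridge→Hollow: 12+4+17+20+11 = 64
Hollow→North→Maris→Ridge→Fern→Hollow: 12+4+3+20+25 = 64
Hollow→North→Ridge→Fern→Maris→Hollow: 12+7+20+17+8 = 64
Hollow→North→Ridge→Maris→Fern→Hollow: 12+7+3+17+25 = 64
Hollow→Fern→North→Maris→Ridge→Hollow: 25+13+4+3+11 = 56
Hollow→Fern→North→Ridge→Maris→Hollow: 25+13+7+3+8 = 56
Hollow→Fern→Maris→North→Ridge→Hollow: 25+17+4+7+11 = 64
Hollow→Fern→Ridge→North→Maris→Hollow: 25+20+7+4+8 = 64
Hollow→Maris→North→Fern→Ridge→Hollow: 8+4+13+20+11 = 56
Hollow→Maris→Fern→North→Ridge→Hollow: 8+17+13+7+11 = 56
The minimum is 56.
One optimal route: Hollow → North → Fern → Maris → Ridge → Hollow (or its reverse).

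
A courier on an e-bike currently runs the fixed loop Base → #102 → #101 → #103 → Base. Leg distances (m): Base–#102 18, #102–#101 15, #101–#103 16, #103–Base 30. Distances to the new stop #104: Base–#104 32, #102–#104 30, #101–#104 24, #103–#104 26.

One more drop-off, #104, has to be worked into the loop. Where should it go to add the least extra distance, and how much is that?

Insertion cost between consecutive stops i–j is d(i,#104) + d(#104,j) − d(i,j):
  between Base and #102: 32 + 30 − 18 = 44
  between #102 and #101: 30 + 24 − 15 = 39
  between #101 and #103: 24 + 26 − 16 = 34
  between #103 and Base: 26 + 32 − 30 = 28
Cheapest insertion is between #103 and Base, adding 28.
New total = 79 + 28 = 107.

Adding 28 m by placing #104 on the #103–Base leg.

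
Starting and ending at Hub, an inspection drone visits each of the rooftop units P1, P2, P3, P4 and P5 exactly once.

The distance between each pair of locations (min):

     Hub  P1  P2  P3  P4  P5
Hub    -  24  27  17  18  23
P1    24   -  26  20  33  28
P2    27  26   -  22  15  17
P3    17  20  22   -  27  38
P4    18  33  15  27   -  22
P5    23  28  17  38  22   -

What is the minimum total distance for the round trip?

115 min — the shortest possible round trip.

Hub→P1→P2→P3→P4→P5→Hub: 24+26+22+27+22+23 = 144
Hub→P1→P2→P3→P5→P4→Hub: 24+26+22+38+22+18 = 150
Hub→P1→P2→P4→P3→P5→Hub: 24+26+15+27+38+23 = 153
Hub→P1→P2→P4→P5→P3→Hub: 24+26+15+22+38+17 = 142
Hub→P1→P2→P5→P3→P4→Hub: 24+26+17+38+27+18 = 150
Hub→P1→P2→P5→P4→P3→Hub: 24+26+17+22+27+17 = 133
Hub→P1→P3→P2→P4→P5→Hub: 24+20+22+15+22+23 = 126
Hub→P1→P3→P2→P5→P4→Hub: 24+20+22+17+22+18 = 123
Hub→P1→P3→P4→P2→P5→Hub: 24+20+27+15+17+23 = 126
Hub→P1→P3→P4→P5→P2→Hub: 24+20+27+22+17+27 = 137
Hub→P1→P3→P5→P2→P4→Hub: 24+20+38+17+15+18 = 132
Hub→P1→P3→P5→P4→P2→Hub: 24+20+38+22+15+27 = 146
Hub→P1→P4→P2→P3→P5→Hub: 24+33+15+22+38+23 = 155
Hub→P1→P4→P2→P5→P3→Hub: 24+33+15+17+38+17 = 144
… (46 more)
Hub→P3→P1→P5→P2→P4→Hub: 17+20+28+17+15+18 = 115  ← best
The minimum is 115.
One optimal route: Hub → P3 → P1 → P5 → P2 → P4 → Hub (or its reverse).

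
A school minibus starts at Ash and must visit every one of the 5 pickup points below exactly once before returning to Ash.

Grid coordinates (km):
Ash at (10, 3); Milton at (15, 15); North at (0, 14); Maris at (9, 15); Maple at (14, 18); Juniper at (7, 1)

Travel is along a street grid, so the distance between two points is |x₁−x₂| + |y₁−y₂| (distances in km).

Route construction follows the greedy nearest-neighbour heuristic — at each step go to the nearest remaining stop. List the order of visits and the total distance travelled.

At Ash the remaining stops are Juniper 5, Maris 13, Milton 17, Maple 19, North 21; go to Juniper.
At Juniper the remaining stops are Maris 16, North 20, Milton 22, Maple 24; go to Maris.
At Maris the remaining stops are Milton 6, Maple 8, North 10; go to Milton.
At Milton the remaining stops are Maple 4, North 16; go to Maple.
At Maple the remaining stops are North 18; go to North.
Return North→Ash: 21.
Total = 5 + 16 + 6 + 4 + 18 + 21 = 70.

70 km along Ash → Juniper → Maris → Milton → Maple → North → Ash.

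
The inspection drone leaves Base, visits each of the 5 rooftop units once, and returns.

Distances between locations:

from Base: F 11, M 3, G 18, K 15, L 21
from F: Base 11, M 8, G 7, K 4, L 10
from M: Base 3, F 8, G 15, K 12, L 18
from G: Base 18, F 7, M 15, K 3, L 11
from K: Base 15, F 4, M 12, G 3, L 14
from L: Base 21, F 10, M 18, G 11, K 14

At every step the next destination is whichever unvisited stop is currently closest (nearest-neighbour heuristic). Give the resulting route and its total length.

At Base the remaining stops are M 3, F 11, K 15, G 18, L 21; go to M.
At M the remaining stops are F 8, K 12, G 15, L 18; go to F.
At F the remaining stops are K 4, G 7, L 10; go to K.
At K the remaining stops are G 3, L 14; go to G.
At G the remaining stops are L 11; go to L.
Return L→Base: 21.
Total = 3 + 8 + 4 + 3 + 11 + 21 = 50.

50 along Base → M → F → K → G → L → Base.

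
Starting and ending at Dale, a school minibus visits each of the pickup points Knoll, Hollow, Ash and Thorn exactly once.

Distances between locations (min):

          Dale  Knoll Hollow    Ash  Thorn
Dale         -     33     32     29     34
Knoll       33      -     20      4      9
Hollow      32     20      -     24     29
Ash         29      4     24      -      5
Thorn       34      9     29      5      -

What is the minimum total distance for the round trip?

Shortest round trip = 95 min.

There are 12 distinct closed tours to check (reversals are equivalent).
Dale → Knoll → Hollow → Ash → Thorn → Dale: 33+20+24+5+34 = 116
Dale → Knoll → Hollow → Thorn → Ash → Dale: 33+20+29+5+29 = 116
Dale → Knoll → Ash → Hollow → Thorn → Dale: 33+4+24+29+34 = 124
Dale → Knoll → Ash → Thorn → Hollow → Dale: 33+4+5+29+32 = 103
Dale → Knoll → Thorn → Hollow → Ash → Dale: 33+9+29+24+29 = 124
Dale → Knoll → Thorn → Ash → Hollow → Dale: 33+9+5+24+32 = 103
Dale → Hollow → Knoll → Ash → Thorn → Dale: 32+20+4+5+34 = 95
Dale → Hollow → Knoll → Thorn → Ash → Dale: 32+20+9+5+29 = 95
Dale → Hollow → Ash → Knoll → Thorn → Dale: 32+24+4+9+34 = 103
Dale → Hollow → Thorn → Knoll → Ash → Dale: 32+29+9+4+29 = 103
Dale → Ash → Knoll → Hollow → Thorn → Dale: 29+4+20+29+34 = 116
Dale → Ash → Hollow → Knoll → Thorn → Dale: 29+24+20+9+34 = 116
The minimum is 95.
One optimal route: Dale → Hollow → Knoll → Ash → Thorn → Dale (or its reverse).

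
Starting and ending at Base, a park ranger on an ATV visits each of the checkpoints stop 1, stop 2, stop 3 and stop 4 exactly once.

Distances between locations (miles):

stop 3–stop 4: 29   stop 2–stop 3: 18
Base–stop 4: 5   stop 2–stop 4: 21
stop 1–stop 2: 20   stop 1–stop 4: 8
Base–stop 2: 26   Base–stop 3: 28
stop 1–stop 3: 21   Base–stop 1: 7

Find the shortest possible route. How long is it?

There are 12 distinct closed tours to check (reversals are equivalent).
Base-stop 1-stop 2-stop 3-stop 4-Base: 7+20+18+29+5 = 79
Base-stop 1-stop 2-stop 4-stop 3-Base: 7+20+21+29+28 = 105
Base-stop 1-stop 3-stop 2-stop 4-Base: 7+21+18+21+5 = 72
Base-stop 1-stop 3-stop 4-stop 2-Base: 7+21+29+21+26 = 104
Base-stop 1-stop 4-stop 2-stop 3-Base: 7+8+21+18+28 = 82
Base-stop 1-stop 4-stop 3-stop 2-Base: 7+8+29+18+26 = 88
Base-stop 2-stop 1-stop 3-stop 4-Base: 26+20+21+29+5 = 101
Base-stop 2-stop 1-stop 4-stop 3-Base: 26+20+8+29+28 = 111
Base-stop 2-stop 3-stop 1-stop 4-Base: 26+18+21+8+5 = 78
Base-stop 2-stop 4-stop 1-stop 3-Base: 26+21+8+21+28 = 104
Base-stop 3-stop 1-stop 2-stop 4-Base: 28+21+20+21+5 = 95
Base-stop 3-stop 2-stop 1-stop 4-Base: 28+18+20+8+5 = 79
The minimum is 72.
One optimal route: Base → stop 1 → stop 3 → stop 2 → stop 4 → Base (or its reverse).

72 miles — the shortest possible round trip.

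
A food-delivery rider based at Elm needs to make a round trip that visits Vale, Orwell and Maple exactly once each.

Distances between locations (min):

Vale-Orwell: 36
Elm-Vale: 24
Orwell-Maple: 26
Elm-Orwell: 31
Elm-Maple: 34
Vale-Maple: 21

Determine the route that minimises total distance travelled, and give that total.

With 3 stops there are 3!/2 = 3 distinct round trips (a route and its reverse cost the same).
Elm→Vale→Orwell→Maple→Elm: 24+36+26+34 = 120
Elm→Vale→Maple→Orwell→Elm: 24+21+26+31 = 102
Elm→Orwell→Vale→Maple→Elm: 31+36+21+34 = 122
The minimum is 102.
One optimal route: Elm → Vale → Maple → Orwell → Elm (or its reverse).

102 min — the shortest possible round trip.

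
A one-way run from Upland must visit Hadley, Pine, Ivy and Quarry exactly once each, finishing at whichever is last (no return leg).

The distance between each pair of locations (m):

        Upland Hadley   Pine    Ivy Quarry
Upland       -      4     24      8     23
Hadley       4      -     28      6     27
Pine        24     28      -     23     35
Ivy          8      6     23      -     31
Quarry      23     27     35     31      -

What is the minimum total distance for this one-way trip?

Minimum one-way distance = 68 m.

There are 4! = 24 possible orderings.
Upland → Hadley → Pine → Ivy → Quarry: 4+28+23+31 = 86
Upland → Hadley → Pine → Quarry → Ivy: 4+28+35+31 = 98
Upland → Hadley → Ivy → Pine → Quarry: 4+6+23+35 = 68
Upland → Hadley → Ivy → Quarry → Pine: 4+6+31+35 = 76
Upland → Hadley → Quarry → Pine → Ivy: 4+27+35+23 = 89
Upland → Hadley → Quarry → Ivy → Pine: 4+27+31+23 = 85
Upland → Pine → Hadley → Ivy → Quarry: 24+28+6+31 = 89
Upland → Pine → Hadley → Quarry → Ivy: 24+28+27+31 = 110
Upland → Pine → Ivy → Hadley → Quarry: 24+23+6+27 = 80
Upland → Pine → Ivy → Quarry → Hadley: 24+23+31+27 = 105
Upland → Pine → Quarry → Hadley → Ivy: 24+35+27+6 = 92
Upland → Pine → Quarry → Ivy → Hadley: 24+35+31+6 = 96
Upland → Ivy → Hadley → Pine → Quarry: 8+6+28+35 = 77
Upland → Ivy → Hadley → Quarry → Pine: 8+6+27+35 = 76
… (10 more)
The minimum is 68.
One shortest path: Upland → Hadley → Ivy → Pine → Quarry.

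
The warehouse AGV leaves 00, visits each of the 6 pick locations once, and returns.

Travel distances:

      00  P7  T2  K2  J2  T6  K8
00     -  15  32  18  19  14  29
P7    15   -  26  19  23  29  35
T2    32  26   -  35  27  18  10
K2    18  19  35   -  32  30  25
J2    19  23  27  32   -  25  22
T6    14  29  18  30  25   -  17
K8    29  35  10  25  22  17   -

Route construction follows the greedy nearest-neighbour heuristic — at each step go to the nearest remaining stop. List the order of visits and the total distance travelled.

Total distance 137 via the nearest-neighbour route 00 → T6 → K8 → T2 → P7 → K2 → J2 → 00.

From 00: distances to unvisited — T6=14, P7=15, K2=18, J2=19, K8=29, T2=32. Nearest is T6 (14).
From T6: distances to unvisited — K8=17, T2=18, J2=25, P7=29, K2=30. Nearest is K8 (17).
From K8: distances to unvisited — T2=10, J2=22, K2=25, P7=35. Nearest is T2 (10).
From T2: distances to unvisited — P7=26, J2=27, K2=35. Nearest is P7 (26).
From P7: distances to unvisited — K2=19, J2=23. Nearest is K2 (19).
From K2: distances to unvisited — J2=32. Nearest is J2 (32).
Return J2→00: 19.
Total = 14 + 17 + 10 + 26 + 19 + 32 + 19 = 137.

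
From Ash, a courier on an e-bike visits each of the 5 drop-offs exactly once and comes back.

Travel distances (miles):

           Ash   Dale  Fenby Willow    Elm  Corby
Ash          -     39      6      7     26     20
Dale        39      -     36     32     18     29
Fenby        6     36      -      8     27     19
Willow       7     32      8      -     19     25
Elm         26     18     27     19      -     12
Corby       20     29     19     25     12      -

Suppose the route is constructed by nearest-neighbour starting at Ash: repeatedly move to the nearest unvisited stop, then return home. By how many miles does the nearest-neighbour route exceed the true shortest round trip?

Ash: Fenby=6, Willow=7, Corby=20, Elm=26, Dale=39 ⇒ Fenby
Fenby: Willow=8, Corby=19, Elm=27, Dale=36 ⇒ Willow
Willow: Elm=19, Corby=25, Dale=32 ⇒ Elm
Elm: Corby=12, Dale=18 ⇒ Corby
Corby: Dale=29 ⇒ Dale
NN route Ash → Fenby → Willow → Elm → Corby → Dale → Ash costs 113.
Optimal: Ash → Fenby → Corby → Elm → Dale → Willow → Ash costs 94 (by enumerating all 60 distinct tours).
Excess = 113 − 94 = 19.

Excess over optimum: 19 miles.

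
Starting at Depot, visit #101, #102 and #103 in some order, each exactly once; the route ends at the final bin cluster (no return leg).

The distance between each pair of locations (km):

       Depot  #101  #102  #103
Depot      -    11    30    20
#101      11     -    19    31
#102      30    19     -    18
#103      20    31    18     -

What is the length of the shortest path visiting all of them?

Shortest open route: 48 km.

There are 3! = 6 possible orderings.
Depot - #101 - #102 - #103: 11+19+18 = 48
Depot - #101 - #103 - #102: 11+31+18 = 60
Depot - #102 - #101 - #103: 30+19+31 = 80
Depot - #102 - #103 - #101: 30+18+31 = 79
Depot - #103 - #101 - #102: 20+31+19 = 70
Depot - #103 - #102 - #101: 20+18+19 = 57
The minimum is 48.
One shortest path: Depot → #101 → #102 → #103.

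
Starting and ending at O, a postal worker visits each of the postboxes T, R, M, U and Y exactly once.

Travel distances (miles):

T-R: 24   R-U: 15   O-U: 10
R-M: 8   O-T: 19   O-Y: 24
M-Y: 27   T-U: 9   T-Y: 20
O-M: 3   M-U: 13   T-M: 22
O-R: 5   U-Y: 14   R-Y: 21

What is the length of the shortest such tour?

Minimum total distance: 71 miles.

O→T→R→M→U→Y→O: 19+24+8+13+14+24 = 102
O→T→R→M→Y→U→O: 19+24+8+27+14+10 = 102
O→T→R→U→M→Y→O: 19+24+15+13+27+24 = 122
O→T→R→U→Y→M→O: 19+24+15+14+27+3 = 102
O→T→R→Y→M→U→O: 19+24+21+27+13+10 = 114
O→T→R→Y→U→M→O: 19+24+21+14+13+3 = 94
O→T→M→R→U→Y→O: 19+22+8+15+14+24 = 102
O→T→M→R→Y→U→O: 19+22+8+21+14+10 = 94
O→T→M→U→R→Y→O: 19+22+13+15+21+24 = 114
O→T→M→U→Y→R→O: 19+22+13+14+21+5 = 94
O→T→M→Y→R→U→O: 19+22+27+21+15+10 = 114
O→T→M→Y→U→R→O: 19+22+27+14+15+5 = 102
O→T→U→R→M→Y→O: 19+9+15+8+27+24 = 102
O→T→U→R→Y→M→O: 19+9+15+21+27+3 = 94
… (46 more)
O→R→Y→T→U→M→O: 5+21+20+9+13+3 = 71  ← best
The minimum is 71.
One optimal route: O → R → Y → T → U → M → O (or its reverse).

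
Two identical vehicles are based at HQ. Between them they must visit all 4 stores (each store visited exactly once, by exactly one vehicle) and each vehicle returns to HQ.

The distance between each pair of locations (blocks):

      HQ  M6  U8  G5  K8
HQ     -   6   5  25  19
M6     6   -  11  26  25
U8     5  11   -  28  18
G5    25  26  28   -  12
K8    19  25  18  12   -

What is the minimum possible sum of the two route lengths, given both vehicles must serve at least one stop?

72 blocks — the smallest possible combined total.

Try each way of splitting the stops between the two vehicles (each non-empty) and, for each split, find the best tour for each vehicle:
  {M6} + {U8, G5, K8}: 12 + 60 = 72
  {U8} + {M6, G5, K8}: 10 + 63 = 73
  {M6, U8} + {G5, K8}: 22 + 56 = 78
  {G5} + {M6, U8, K8}: 50 + 54 = 104
  {M6, G5} + {U8, K8}: 57 + 42 = 99
  {U8, G5} + {M6, K8}: 58 + 50 = 108
  … (7 splits in total)
Best: vehicle 1 HQ → M6 → HQ = 12; vehicle 2 HQ → U8 → K8 → G5 → HQ = 60; combined 72.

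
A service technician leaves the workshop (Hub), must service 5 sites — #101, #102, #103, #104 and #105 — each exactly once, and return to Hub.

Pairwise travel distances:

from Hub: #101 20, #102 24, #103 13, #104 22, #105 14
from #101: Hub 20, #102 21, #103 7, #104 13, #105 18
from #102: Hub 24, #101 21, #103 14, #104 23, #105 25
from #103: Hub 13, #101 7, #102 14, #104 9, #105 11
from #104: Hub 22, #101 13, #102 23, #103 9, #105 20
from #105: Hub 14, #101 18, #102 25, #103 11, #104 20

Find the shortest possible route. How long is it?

Shortest round trip = 92.

Hub → #101 → #102 → #103 → #104 → #105 → Hub: 20+21+14+9+20+14 = 98
Hub → #101 → #102 → #103 → #105 → #104 → Hub: 20+21+14+11+20+22 = 108
Hub → #101 → #102 → #104 → #103 → #105 → Hub: 20+21+23+9+11+14 = 98
Hub → #101 → #102 → #104 → #105 → #103 → Hub: 20+21+23+20+11+13 = 108
Hub → #101 → #102 → #105 → #103 → #104 → Hub: 20+21+25+11+9+22 = 108
Hub → #101 → #102 → #105 → #104 → #103 → Hub: 20+21+25+20+9+13 = 108
Hub → #101 → #103 → #102 → #104 → #105 → Hub: 20+7+14+23+20+14 = 98
Hub → #101 → #103 → #102 → #105 → #104 → Hub: 20+7+14+25+20+22 = 108
Hub → #101 → #103 → #104 → #102 → #105 → Hub: 20+7+9+23+25+14 = 98
Hub → #101 → #103 → #104 → #105 → #102 → Hub: 20+7+9+20+25+24 = 105
Hub → #101 → #103 → #105 → #102 → #104 → Hub: 20+7+11+25+23+22 = 108
Hub → #101 → #103 → #105 → #104 → #102 → Hub: 20+7+11+20+23+24 = 105
Hub → #101 → #104 → #102 → #103 → #105 → Hub: 20+13+23+14+11+14 = 95
Hub → #101 → #104 → #102 → #105 → #103 → Hub: 20+13+23+25+11+13 = 105
… (46 more)
Hub → #102 → #101 → #104 → #103 → #105 → Hub: 24+21+13+9+11+14 = 92  ← best
The minimum is 92.
One optimal route: Hub → #102 → #101 → #104 → #103 → #105 → Hub (or its reverse).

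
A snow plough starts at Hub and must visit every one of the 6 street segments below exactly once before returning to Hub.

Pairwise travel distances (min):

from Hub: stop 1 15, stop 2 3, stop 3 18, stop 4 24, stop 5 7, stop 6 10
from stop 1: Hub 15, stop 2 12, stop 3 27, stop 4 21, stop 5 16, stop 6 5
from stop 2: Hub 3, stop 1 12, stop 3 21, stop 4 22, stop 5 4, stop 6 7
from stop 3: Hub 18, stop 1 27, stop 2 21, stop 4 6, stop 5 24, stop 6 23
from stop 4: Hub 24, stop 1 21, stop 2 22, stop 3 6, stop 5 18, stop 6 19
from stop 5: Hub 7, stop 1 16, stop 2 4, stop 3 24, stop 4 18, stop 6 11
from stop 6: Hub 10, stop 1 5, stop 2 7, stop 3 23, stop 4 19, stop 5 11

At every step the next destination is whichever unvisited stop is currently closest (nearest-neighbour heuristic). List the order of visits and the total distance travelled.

Nearest-neighbour total = 68 min; route Hub → stop 2 → stop 5 → stop 6 → stop 1 → stop 4 → stop 3 → Hub.

Hub → [stop 2:3 / stop 5:7 / stop 6:10 / stop 1:15 / stop 3:18 / stop 4:24] → stop 2 (3)
stop 2 → [stop 5:4 / stop 6:7 / stop 1:12 / stop 3:21 / stop 4:22] → stop 5 (4)
stop 5 → [stop 6:11 / stop 1:16 / stop 4:18 / stop 3:24] → stop 6 (11)
stop 6 → [stop 1:5 / stop 4:19 / stop 3:23] → stop 1 (5)
stop 1 → [stop 4:21 / stop 3:27] → stop 4 (21)
stop 4 → [stop 3:6] → stop 3 (6)
Return stop 3→Hub: 18.
Total = 3 + 4 + 11 + 5 + 21 + 6 + 18 = 68.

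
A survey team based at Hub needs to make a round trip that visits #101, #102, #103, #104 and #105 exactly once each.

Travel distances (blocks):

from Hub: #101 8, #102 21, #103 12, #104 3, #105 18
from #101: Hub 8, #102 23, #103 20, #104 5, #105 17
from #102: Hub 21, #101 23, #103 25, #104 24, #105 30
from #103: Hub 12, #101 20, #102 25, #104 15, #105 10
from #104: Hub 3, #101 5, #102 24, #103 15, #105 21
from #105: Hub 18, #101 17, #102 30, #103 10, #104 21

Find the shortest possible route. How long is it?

Hub-#101-#102-#103-#104-#105-Hub: 8+23+25+15+21+18 = 110
Hub-#101-#102-#103-#105-#104-Hub: 8+23+25+10+21+3 = 90
Hub-#101-#102-#104-#103-#105-Hub: 8+23+24+15+10+18 = 98
Hub-#101-#102-#104-#105-#103-Hub: 8+23+24+21+10+12 = 98
Hub-#101-#102-#105-#103-#104-Hub: 8+23+30+10+15+3 = 89
Hub-#101-#102-#105-#104-#103-Hub: 8+23+30+21+15+12 = 109
Hub-#101-#103-#102-#104-#105-Hub: 8+20+25+24+21+18 = 116
Hub-#101-#103-#102-#105-#104-Hub: 8+20+25+30+21+3 = 107
Hub-#101-#103-#104-#102-#105-Hub: 8+20+15+24+30+18 = 115
Hub-#101-#103-#104-#105-#102-Hub: 8+20+15+21+30+21 = 115
Hub-#101-#103-#105-#102-#104-Hub: 8+20+10+30+24+3 = 95
Hub-#101-#103-#105-#104-#102-Hub: 8+20+10+21+24+21 = 104
Hub-#101-#104-#102-#103-#105-Hub: 8+5+24+25+10+18 = 90
Hub-#101-#104-#102-#105-#103-Hub: 8+5+24+30+10+12 = 89
… (46 more)
Hub-#102-#103-#105-#101-#104-Hub: 21+25+10+17+5+3 = 81  ← best
The minimum is 81.
One optimal route: Hub → #102 → #103 → #105 → #101 → #104 → Hub (or its reverse).

81 blocks — the shortest possible round trip.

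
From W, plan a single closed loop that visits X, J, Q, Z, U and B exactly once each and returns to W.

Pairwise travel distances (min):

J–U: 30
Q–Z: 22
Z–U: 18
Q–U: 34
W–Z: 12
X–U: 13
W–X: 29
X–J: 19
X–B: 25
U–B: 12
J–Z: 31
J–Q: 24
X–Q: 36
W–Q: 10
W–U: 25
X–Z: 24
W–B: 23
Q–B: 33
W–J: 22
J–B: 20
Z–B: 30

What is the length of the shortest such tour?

With 6 stops there are 6!/2 = 360 distinct round trips (a route and its reverse cost the same).
W → X → J → Q → Z → U → B → W: 29+19+24+22+18+12+23 = 147
W → X → J → Q → Z → B → U → W: 29+19+24+22+30+12+25 = 161
W → X → J → Q → U → Z → B → W: 29+19+24+34+18+30+23 = 177
W → X → J → Q → U → B → Z → W: 29+19+24+34+12+30+12 = 160
W → X → J → Q → B → Z → U → W: 29+19+24+33+30+18+25 = 178
W → X → J → Q → B → U → Z → W: 29+19+24+33+12+18+12 = 147
W → X → J → Z → Q → U → B → W: 29+19+31+22+34+12+23 = 170
W → X → J → Z → Q → B → U → W: 29+19+31+22+33+12+25 = 171
… (352 more)
W → Q → J → B → U → X → Z → W: 10+24+20+12+13+24+12 = 115  ← best
The minimum is 115.
One optimal route: W → Q → J → B → U → X → Z → W (or its reverse).

Minimum total distance: 115 min.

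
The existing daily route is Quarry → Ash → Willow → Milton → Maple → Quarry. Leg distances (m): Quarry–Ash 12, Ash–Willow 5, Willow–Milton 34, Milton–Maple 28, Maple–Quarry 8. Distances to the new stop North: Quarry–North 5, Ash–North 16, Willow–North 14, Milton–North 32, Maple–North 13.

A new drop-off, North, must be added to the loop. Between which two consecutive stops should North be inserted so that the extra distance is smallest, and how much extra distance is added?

+9 m — insert North between Quarry and Ash.

Insertion cost between consecutive stops i–j is d(i,North) + d(North,j) − d(i,j):
  between Quarry and Ash: 5 + 16 − 12 = 9
  between Ash and Willow: 16 + 14 − 5 = 25
  between Willow and Milton: 14 + 32 − 34 = 12
  between Milton and Maple: 32 + 13 − 28 = 17
  between Maple and Quarry: 13 + 5 − 8 = 10
Cheapest insertion is between Quarry and Ash, adding 9.
New total = 87 + 9 = 96.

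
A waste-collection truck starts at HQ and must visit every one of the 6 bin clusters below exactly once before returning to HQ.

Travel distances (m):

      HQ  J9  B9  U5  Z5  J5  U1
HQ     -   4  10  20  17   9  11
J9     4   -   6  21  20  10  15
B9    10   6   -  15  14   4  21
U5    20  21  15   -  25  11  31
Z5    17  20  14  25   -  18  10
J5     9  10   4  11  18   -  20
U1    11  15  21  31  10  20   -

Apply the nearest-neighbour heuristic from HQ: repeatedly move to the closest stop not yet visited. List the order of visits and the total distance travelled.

Total distance 71 m via the nearest-neighbour route HQ → J9 → B9 → J5 → U5 → Z5 → U1 → HQ.

HQ → [J9:4 / J5:9 / B9:10 / U1:11 / Z5:17 / U5:20] → J9 (4)
J9 → [B9:6 / J5:10 / U1:15 / Z5:20 / U5:21] → B9 (6)
B9 → [J5:4 / Z5:14 / U5:15 / U1:21] → J5 (4)
J5 → [U5:11 / Z5:18 / U1:20] → U5 (11)
U5 → [Z5:25 / U1:31] → Z5 (25)
Z5 → [U1:10] → U1 (10)
Return U1→HQ: 11.
Total = 4 + 6 + 4 + 11 + 25 + 10 + 11 = 71.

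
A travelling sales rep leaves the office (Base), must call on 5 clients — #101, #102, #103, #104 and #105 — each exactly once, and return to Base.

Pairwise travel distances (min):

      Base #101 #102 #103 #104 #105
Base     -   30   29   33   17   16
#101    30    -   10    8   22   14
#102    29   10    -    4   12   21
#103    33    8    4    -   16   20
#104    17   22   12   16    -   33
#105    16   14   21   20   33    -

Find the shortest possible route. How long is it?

Shortest round trip = 71 min.

There are 60 distinct closed tours to check (reversals are equivalent).
Base - #101 - #102 - #103 - #104 - #105 - Base: 30+10+4+16+33+16 = 109
Base - #101 - #102 - #103 - #105 - #104 - Base: 30+10+4+20+33+17 = 114
Base - #101 - #102 - #104 - #103 - #105 - Base: 30+10+12+16+20+16 = 104
Base - #101 - #102 - #104 - #105 - #103 - Base: 30+10+12+33+20+33 = 138
Base - #101 - #102 - #105 - #103 - #104 - Base: 30+10+21+20+16+17 = 114
Base - #101 - #102 - #105 - #104 - #103 - Base: 30+10+21+33+16+33 = 143
Base - #101 - #103 - #102 - #104 - #105 - Base: 30+8+4+12+33+16 = 103
Base - #101 - #103 - #102 - #105 - #104 - Base: 30+8+4+21+33+17 = 113
Base - #101 - #103 - #104 - #102 - #105 - Base: 30+8+16+12+21+16 = 103
Base - #101 - #103 - #104 - #105 - #102 - Base: 30+8+16+33+21+29 = 137
Base - #101 - #103 - #105 - #102 - #104 - Base: 30+8+20+21+12+17 = 108
Base - #101 - #103 - #105 - #104 - #102 - Base: 30+8+20+33+12+29 = 132
Base - #101 - #104 - #102 - #103 - #105 - Base: 30+22+12+4+20+16 = 104
Base - #101 - #104 - #102 - #105 - #103 - Base: 30+22+12+21+20+33 = 138
… (46 more)
Base - #104 - #102 - #103 - #101 - #105 - Base: 17+12+4+8+14+16 = 71  ← best
The minimum is 71.
One optimal route: Base → #104 → #102 → #103 → #101 → #105 → Base (or its reverse).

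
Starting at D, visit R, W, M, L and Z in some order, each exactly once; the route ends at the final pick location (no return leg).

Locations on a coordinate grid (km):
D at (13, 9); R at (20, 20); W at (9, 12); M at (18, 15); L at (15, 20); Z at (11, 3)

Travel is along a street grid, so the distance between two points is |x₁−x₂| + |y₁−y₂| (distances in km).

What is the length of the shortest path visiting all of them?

Minimum one-way distance = 43 km.

There are 5! = 120 possible orderings.
D→R→W→M→L→Z: 18+19+12+8+21 = 78
D→R→W→M→Z→L: 18+19+12+19+21 = 89
D→R→W→L→M→Z: 18+19+14+8+19 = 78
D→R→W→L→Z→M: 18+19+14+21+19 = 91
D→R→W→Z→M→L: 18+19+11+19+8 = 75
D→R→W→Z→L→M: 18+19+11+21+8 = 77
D→R→M→W→L→Z: 18+7+12+14+21 = 72
D→R→M→W→Z→L: 18+7+12+11+21 = 69
D→R→M→L→W→Z: 18+7+8+14+11 = 58
D→R→M→L→Z→W: 18+7+8+21+11 = 65
D→R→M→Z→W→L: 18+7+19+11+14 = 69
D→R→M→Z→L→W: 18+7+19+21+14 = 79
D→R→L→W→M→Z: 18+5+14+12+19 = 68
D→R→L→W→Z→M: 18+5+14+11+19 = 67
… (106 more)
D→Z→W→M→R→L: 8+11+12+7+5 = 43  ← best
The minimum is 43.
One shortest path: D → Z → W → M → R → L.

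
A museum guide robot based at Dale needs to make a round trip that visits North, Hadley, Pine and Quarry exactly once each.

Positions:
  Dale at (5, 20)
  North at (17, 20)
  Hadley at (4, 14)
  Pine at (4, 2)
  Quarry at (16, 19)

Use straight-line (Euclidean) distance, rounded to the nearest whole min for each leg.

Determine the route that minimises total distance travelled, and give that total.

With 4 stops there are 4!/2 = 12 distinct round trips (a route and its reverse cost the same).
Dale - North - Hadley - Pine - Quarry - Dale: 12+14+12+21+11 = 70
Dale - North - Hadley - Quarry - Pine - Dale: 12+14+13+21+18 = 78
Dale - North - Pine - Hadley - Quarry - Dale: 12+22+12+13+11 = 70
Dale - North - Pine - Quarry - Hadley - Dale: 12+22+21+13+6 = 74
Dale - North - Quarry - Hadley - Pine - Dale: 12+1+13+12+18 = 56
Dale - North - Quarry - Pine - Hadley - Dale: 12+1+21+12+6 = 52
Dale - Hadley - North - Pine - Quarry - Dale: 6+14+22+21+11 = 74
Dale - Hadley - North - Quarry - Pine - Dale: 6+14+1+21+18 = 60
Dale - Hadley - Pine - North - Quarry - Dale: 6+12+22+1+11 = 52
Dale - Hadley - Quarry - North - Pine - Dale: 6+13+1+22+18 = 60
Dale - Pine - North - Hadley - Quarry - Dale: 18+22+14+13+11 = 78
Dale - Pine - Hadley - North - Quarry - Dale: 18+12+14+1+11 = 56
The minimum is 52.
One optimal route: Dale → North → Quarry → Pine → Hadley → Dale (or its reverse).

Shortest round trip = 52 min.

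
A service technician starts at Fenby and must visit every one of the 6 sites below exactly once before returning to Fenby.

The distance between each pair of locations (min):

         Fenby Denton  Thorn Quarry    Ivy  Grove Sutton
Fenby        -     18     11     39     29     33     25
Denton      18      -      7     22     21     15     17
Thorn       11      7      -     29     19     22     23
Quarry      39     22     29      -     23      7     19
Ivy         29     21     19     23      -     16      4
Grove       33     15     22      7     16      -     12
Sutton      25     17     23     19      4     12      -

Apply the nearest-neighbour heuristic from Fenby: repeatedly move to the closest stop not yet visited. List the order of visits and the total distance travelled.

At Fenby the remaining stops are Thorn 11, Denton 18, Sutton 25, Ivy 29, Grove 33, Quarry 39; go to Thorn.
At Thorn the remaining stops are Denton 7, Ivy 19, Grove 22, Sutton 23, Quarry 29; go to Denton.
At Denton the remaining stops are Grove 15, Sutton 17, Ivy 21, Quarry 22; go to Grove.
At Grove the remaining stops are Quarry 7, Sutton 12, Ivy 16; go to Quarry.
At Quarry the remaining stops are Sutton 19, Ivy 23; go to Sutton.
At Sutton the remaining stops are Ivy 4; go to Ivy.
Return Ivy→Fenby: 29.
Total = 11 + 7 + 15 + 7 + 19 + 4 + 29 = 92.

92 min along Fenby → Thorn → Denton → Grove → Quarry → Sutton → Ivy → Fenby.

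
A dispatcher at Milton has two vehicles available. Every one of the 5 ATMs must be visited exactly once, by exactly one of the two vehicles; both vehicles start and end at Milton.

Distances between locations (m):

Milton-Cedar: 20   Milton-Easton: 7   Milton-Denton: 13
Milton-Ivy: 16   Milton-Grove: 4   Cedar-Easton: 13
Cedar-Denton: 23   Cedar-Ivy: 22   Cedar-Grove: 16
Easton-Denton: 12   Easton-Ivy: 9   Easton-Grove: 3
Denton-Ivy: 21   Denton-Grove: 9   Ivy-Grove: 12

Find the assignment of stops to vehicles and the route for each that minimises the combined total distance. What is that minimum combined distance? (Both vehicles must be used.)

82 m — the smallest possible combined total.

Check every non-empty split of the stops between the two vehicles; for each half take its own optimal tour:
  {Cedar} + {Easton, Denton, Ivy, Grove}: 40 + 50 = 90
  {Easton} + {Cedar, Denton, Ivy, Grove}: 14 + 74 = 88
  {Cedar, Easton} + {Denton, Ivy, Grove}: 40 + 50 = 90
  {Denton} + {Cedar, Easton, Ivy, Grove}: 26 + 58 = 84
  {Cedar, Denton} + {Easton, Ivy, Grove}: 56 + 32 = 88
  {Easton, Denton} + {Cedar, Ivy, Grove}: 32 + 58 = 90
  … (15 splits in total)
  {Cedar, Easton, Denton, Ivy} + {Grove}: 74 + 8 = 82  ← best
Best: vehicle 1 Milton → Easton → Ivy → Cedar → Denton → Milton = 74; vehicle 2 Milton → Grove → Milton = 8; combined 82.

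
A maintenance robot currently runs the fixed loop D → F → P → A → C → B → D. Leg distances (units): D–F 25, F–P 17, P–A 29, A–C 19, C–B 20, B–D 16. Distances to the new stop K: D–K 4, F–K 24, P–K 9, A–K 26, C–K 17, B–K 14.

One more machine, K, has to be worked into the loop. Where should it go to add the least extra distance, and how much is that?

Insertion cost between consecutive stops i–j is d(i,K) + d(K,j) − d(i,j):
  between D and F: 4 + 24 − 25 = 3
  between F and P: 24 + 9 − 17 = 16
  between P and A: 9 + 26 − 29 = 6
  between A and C: 26 + 17 − 19 = 24
  between C and B: 17 + 14 − 20 = 11
  between B and D: 14 + 4 − 16 = 2
Cheapest insertion is between B and D, adding 2.
New total = 126 + 2 = 128.

Minimum extra distance: 2, inserting K between B and D.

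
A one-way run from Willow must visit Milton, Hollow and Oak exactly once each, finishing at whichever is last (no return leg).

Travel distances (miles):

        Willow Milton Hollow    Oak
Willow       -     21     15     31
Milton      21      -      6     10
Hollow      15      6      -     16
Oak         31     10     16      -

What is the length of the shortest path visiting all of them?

31 miles — the minimum one-way total.

There are 3! = 6 possible orderings.
Willow - Milton - Hollow - Oak: 21+6+16 = 43
Willow - Milton - Oak - Hollow: 21+10+16 = 47
Willow - Hollow - Milton - Oak: 15+6+10 = 31
Willow - Hollow - Oak - Milton: 15+16+10 = 41
Willow - Oak - Milton - Hollow: 31+10+6 = 47
Willow - Oak - Hollow - Milton: 31+16+6 = 53
The minimum is 31.
One shortest path: Willow → Hollow → Milton → Oak.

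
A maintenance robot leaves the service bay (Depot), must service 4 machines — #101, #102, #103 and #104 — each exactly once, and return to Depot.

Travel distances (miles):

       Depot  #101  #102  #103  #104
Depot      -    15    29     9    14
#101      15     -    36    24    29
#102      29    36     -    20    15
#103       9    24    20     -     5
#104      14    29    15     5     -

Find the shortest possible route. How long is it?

There are 12 distinct closed tours to check (reversals are equivalent).
Depot → #101 → #102 → #103 → #104 → Depot: 15+36+20+5+14 = 90
Depot → #101 → #102 → #104 → #103 → Depot: 15+36+15+5+9 = 80
Depot → #101 → #103 → #102 → #104 → Depot: 15+24+20+15+14 = 88
Depot → #101 → #103 → #104 → #102 → Depot: 15+24+5+15+29 = 88
Depot → #101 → #104 → #102 → #103 → Depot: 15+29+15+20+9 = 88
Depot → #101 → #104 → #103 → #102 → Depot: 15+29+5+20+29 = 98
Depot → #102 → #101 → #103 → #104 → Depot: 29+36+24+5+14 = 108
Depot → #102 → #101 → #104 → #103 → Depot: 29+36+29+5+9 = 108
Depot → #102 → #103 → #101 → #104 → Depot: 29+20+24+29+14 = 116
Depot → #102 → #104 → #101 → #103 → Depot: 29+15+29+24+9 = 106
Depot → #103 → #101 → #102 → #104 → Depot: 9+24+36+15+14 = 98
Depot → #103 → #102 → #101 → #104 → Depot: 9+20+36+29+14 = 108
The minimum is 80.
One optimal route: Depot → #101 → #102 → #104 → #103 → Depot (or its reverse).

80 miles — the shortest possible round trip.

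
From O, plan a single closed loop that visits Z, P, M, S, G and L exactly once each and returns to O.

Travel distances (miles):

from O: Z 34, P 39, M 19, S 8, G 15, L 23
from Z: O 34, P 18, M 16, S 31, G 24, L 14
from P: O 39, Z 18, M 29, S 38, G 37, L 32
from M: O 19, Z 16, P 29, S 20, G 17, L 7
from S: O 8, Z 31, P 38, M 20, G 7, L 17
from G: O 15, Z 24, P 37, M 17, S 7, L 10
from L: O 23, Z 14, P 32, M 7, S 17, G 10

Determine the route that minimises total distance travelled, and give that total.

Shortest round trip = 105 miles.

With 6 stops there are 6!/2 = 360 distinct round trips (a route and its reverse cost the same).
O-Z-P-M-S-G-L-O: 34+18+29+20+7+10+23 = 141
O-Z-P-M-S-L-G-O: 34+18+29+20+17+10+15 = 143
O-Z-P-M-G-S-L-O: 34+18+29+17+7+17+23 = 145
O-Z-P-M-G-L-S-O: 34+18+29+17+10+17+8 = 133
O-Z-P-M-L-S-G-O: 34+18+29+7+17+7+15 = 127
O-Z-P-M-L-G-S-O: 34+18+29+7+10+7+8 = 113
O-Z-P-S-M-G-L-O: 34+18+38+20+17+10+23 = 160
O-Z-P-S-M-L-G-O: 34+18+38+20+7+10+15 = 142
… (352 more)
O-P-Z-M-L-G-S-O: 39+18+16+7+10+7+8 = 105  ← best
The minimum is 105.
One optimal route: O → P → Z → M → L → G → S → O (or its reverse).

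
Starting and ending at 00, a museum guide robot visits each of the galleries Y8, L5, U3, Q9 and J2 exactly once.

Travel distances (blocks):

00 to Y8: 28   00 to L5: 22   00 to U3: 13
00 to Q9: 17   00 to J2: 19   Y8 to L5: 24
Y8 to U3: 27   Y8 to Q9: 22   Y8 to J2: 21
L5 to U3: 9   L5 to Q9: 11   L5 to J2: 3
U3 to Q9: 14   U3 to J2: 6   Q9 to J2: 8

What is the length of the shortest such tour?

00→Y8→L5→U3→Q9→J2→00: 28+24+9+14+8+19 = 102
00→Y8→L5→U3→J2→Q9→00: 28+24+9+6+8+17 = 92
00→Y8→L5→Q9→U3→J2→00: 28+24+11+14+6+19 = 102
00→Y8→L5→Q9→J2→U3→00: 28+24+11+8+6+13 = 90
00→Y8→L5→J2→U3→Q9→00: 28+24+3+6+14+17 = 92
00→Y8→L5→J2→Q9→U3→00: 28+24+3+8+14+13 = 90
00→Y8→U3→L5→Q9→J2→00: 28+27+9+11+8+19 = 102
00→Y8→U3→L5→J2→Q9→00: 28+27+9+3+8+17 = 92
00→Y8→U3→Q9→L5→J2→00: 28+27+14+11+3+19 = 102
00→Y8→U3→Q9→J2→L5→00: 28+27+14+8+3+22 = 102
00→Y8→U3→J2→L5→Q9→00: 28+27+6+3+11+17 = 92
00→Y8→U3→J2→Q9→L5→00: 28+27+6+8+11+22 = 102
00→Y8→Q9→L5→U3→J2→00: 28+22+11+9+6+19 = 95
00→Y8→Q9→L5→J2→U3→00: 28+22+11+3+6+13 = 83
… (46 more)
The minimum is 83.
One optimal route: 00 → Y8 → Q9 → L5 → J2 → U3 → 00 (or its reverse).

Minimum total distance: 83 blocks.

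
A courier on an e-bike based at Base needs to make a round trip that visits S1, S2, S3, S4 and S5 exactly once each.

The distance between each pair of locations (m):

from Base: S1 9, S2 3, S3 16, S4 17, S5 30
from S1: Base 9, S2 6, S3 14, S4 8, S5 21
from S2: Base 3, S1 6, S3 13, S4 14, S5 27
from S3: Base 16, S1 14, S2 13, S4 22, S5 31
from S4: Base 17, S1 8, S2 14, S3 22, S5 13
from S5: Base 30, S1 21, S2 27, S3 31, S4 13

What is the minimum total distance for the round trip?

There are 60 distinct closed tours to check (reversals are equivalent).
Base-S1-S2-S3-S4-S5-Base: 9+6+13+22+13+30 = 93
Base-S1-S2-S3-S5-S4-Base: 9+6+13+31+13+17 = 89
Base-S1-S2-S4-S3-S5-Base: 9+6+14+22+31+30 = 112
Base-S1-S2-S4-S5-S3-Base: 9+6+14+13+31+16 = 89
Base-S1-S2-S5-S3-S4-Base: 9+6+27+31+22+17 = 112
Base-S1-S2-S5-S4-S3-Base: 9+6+27+13+22+16 = 93
Base-S1-S3-S2-S4-S5-Base: 9+14+13+14+13+30 = 93
Base-S1-S3-S2-S5-S4-Base: 9+14+13+27+13+17 = 93
Base-S1-S3-S4-S2-S5-Base: 9+14+22+14+27+30 = 116
Base-S1-S3-S4-S5-S2-Base: 9+14+22+13+27+3 = 88
Base-S1-S3-S5-S2-S4-Base: 9+14+31+27+14+17 = 112
Base-S1-S3-S5-S4-S2-Base: 9+14+31+13+14+3 = 84
Base-S1-S4-S2-S3-S5-Base: 9+8+14+13+31+30 = 105
Base-S1-S4-S2-S5-S3-Base: 9+8+14+27+31+16 = 105
… (46 more)
Base-S1-S4-S5-S3-S2-Base: 9+8+13+31+13+3 = 77  ← best
The minimum is 77.
One optimal route: Base → S1 → S4 → S5 → S3 → S2 → Base (or its reverse).

Minimum total distance: 77 m.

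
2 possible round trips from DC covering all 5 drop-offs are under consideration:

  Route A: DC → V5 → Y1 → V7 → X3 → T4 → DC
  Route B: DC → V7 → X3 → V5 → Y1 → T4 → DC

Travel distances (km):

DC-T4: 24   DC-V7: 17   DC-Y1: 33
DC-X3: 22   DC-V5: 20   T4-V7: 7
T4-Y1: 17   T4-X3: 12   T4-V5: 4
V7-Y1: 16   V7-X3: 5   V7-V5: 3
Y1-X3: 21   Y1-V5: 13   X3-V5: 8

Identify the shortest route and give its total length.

Shortest is Route B, total 84 km.

Route A: 20 + 13 + 16 + 5 + 12 + 24 = 90
Route B: 17 + 5 + 8 + 13 + 17 + 24 = 84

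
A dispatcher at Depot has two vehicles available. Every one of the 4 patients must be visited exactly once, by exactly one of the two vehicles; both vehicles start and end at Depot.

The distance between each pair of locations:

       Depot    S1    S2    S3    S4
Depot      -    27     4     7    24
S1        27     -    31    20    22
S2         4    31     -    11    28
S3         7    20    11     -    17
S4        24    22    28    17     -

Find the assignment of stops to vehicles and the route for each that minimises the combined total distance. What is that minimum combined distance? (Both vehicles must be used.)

Try each way of splitting the stops between the two vehicles (each non-empty) and, for each split, find the best tour for each vehicle:
  {S1} + {S2, S3, S4}: 54 + 56 = 110
  {S2} + {S1, S3, S4}: 8 + 73 = 81
  {S1, S2} + {S3, S4}: 62 + 48 = 110
  {S3} + {S1, S2, S4}: 14 + 81 = 95
  {S1, S3} + {S2, S4}: 54 + 56 = 110
  {S2, S3} + {S1, S4}: 22 + 73 = 95
  … (7 splits in total)
Best: vehicle 1 Depot → S2 → Depot = 8; vehicle 2 Depot → S1 → S4 → S3 → Depot = 73; combined 81.

81 — the smallest possible combined total.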